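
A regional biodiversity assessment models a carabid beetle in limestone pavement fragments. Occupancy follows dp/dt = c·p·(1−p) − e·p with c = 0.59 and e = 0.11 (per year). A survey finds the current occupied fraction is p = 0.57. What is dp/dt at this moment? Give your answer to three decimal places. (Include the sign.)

0.082

Colonization term: c·p·(1−p) = 0.59×0.57×0.4300 = 0.14461.
Extinction term: e·p = 0.06270.
dp/dt = 0.14461 − 0.06270 = 0.08191.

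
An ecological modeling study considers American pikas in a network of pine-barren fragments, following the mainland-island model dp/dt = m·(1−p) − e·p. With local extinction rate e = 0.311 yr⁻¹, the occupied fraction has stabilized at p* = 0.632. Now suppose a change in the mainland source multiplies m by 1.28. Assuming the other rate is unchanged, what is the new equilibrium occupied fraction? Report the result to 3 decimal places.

Balance m(1−p*) = e·p* gives m = e·p*/(1−p*) = 0.311×0.63200/0.36800 = 0.53411.
New p* = m/(m+e) = 0.68366/(0.68366+0.31100) = 0.68733.

0.687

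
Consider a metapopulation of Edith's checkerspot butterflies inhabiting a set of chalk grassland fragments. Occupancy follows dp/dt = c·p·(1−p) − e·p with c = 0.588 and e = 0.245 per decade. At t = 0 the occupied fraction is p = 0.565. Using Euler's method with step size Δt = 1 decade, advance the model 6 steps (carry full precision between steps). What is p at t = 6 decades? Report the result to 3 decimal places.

0.582

Update rule: p ← p + [c·p·(1−p) − e·p]·Δt with Δt = 1.
  1  |  dp/dt·Δt = +0.006091  |  p_1 = 0.571091
  2  |  dp/dt·Δt = +0.004111  |  p_2 = 0.575202
  3  |  dp/dt·Δt = +0.002750  |  p_3 = 0.577952
  4  |  dp/dt·Δt = +0.001829  |  p_4 = 0.579781
  5  |  dp/dt·Δt = +0.001211  |  p_5 = 0.580992
  6  |  dp/dt·Δt = +0.000800  |  p_6 = 0.581792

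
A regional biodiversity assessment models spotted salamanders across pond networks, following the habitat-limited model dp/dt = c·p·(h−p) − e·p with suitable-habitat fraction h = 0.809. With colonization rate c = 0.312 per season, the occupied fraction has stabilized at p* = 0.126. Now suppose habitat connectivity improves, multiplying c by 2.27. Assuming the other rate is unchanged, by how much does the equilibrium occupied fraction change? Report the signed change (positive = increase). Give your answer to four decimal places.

0.3821

Balance c(h−p*) = e gives e = 0.312×(0.809 − 0.12600) = 0.21310.
New p* = 0.809 − e/c = 0.809 − 0.21310/0.70824 = 0.50811.
Δp* = 0.50811 − 0.12600 = +0.38211.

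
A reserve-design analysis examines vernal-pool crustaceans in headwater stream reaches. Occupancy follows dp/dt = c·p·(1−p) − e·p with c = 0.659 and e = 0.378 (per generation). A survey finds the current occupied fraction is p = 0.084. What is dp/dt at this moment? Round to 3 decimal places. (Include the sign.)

0.019

Colonization term: c·p·(1−p) = 0.659×0.084×0.9160 = 0.05071.
Extinction term: e·p = 0.03175.
dp/dt = 0.05071 − 0.03175 = 0.01895.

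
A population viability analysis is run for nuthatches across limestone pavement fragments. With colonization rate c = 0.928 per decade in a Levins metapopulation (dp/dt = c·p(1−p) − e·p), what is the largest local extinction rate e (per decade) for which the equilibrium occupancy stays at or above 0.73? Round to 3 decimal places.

1 − e/c ≥ 0.73 ⇒ e ≤ c(1 − 0.73) = 0.928 × 0.2700.
e_max = 0.2506.

0.251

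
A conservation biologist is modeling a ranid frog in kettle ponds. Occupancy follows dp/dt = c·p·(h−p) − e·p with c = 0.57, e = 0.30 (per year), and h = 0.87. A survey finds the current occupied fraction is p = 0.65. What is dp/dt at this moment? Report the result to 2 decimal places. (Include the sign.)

-0.11

Colonization term: c·p·(h−p) = 0.57×0.65×0.2200 = 0.08151.
Extinction term: e·p = 0.19500.
dp/dt = 0.08151 − 0.19500 = -0.11349.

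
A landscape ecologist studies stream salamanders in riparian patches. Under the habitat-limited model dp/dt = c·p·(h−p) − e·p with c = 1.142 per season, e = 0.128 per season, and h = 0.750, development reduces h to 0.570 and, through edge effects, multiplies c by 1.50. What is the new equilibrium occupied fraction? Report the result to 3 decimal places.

0.495

Before: p* = h − e/c = 0.750 − 0.128/1.142 = 0.750 − 0.1121 = 0.6379.
After: c = 1.713, e = 0.128, h = 0.570; p* = 0.570 − 0.128/1.713 = 0.4953.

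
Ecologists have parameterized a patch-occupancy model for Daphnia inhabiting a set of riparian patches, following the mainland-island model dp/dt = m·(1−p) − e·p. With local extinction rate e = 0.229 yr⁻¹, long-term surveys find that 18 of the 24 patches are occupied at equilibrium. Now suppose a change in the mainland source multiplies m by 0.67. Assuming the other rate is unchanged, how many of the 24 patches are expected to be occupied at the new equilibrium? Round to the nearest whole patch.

Observed p* = 18/24 = 0.75000.
Balance m(1−p*) = e·p* gives m = e·p*/(1−p*) = 0.229×0.75000/0.25000 = 0.68700.
New p* = m/(m+e) = 0.46029/(0.46029+0.22900) = 0.66777.
Expected occupied = 24 × 0.66777 = 16.03 ≈ 16.

16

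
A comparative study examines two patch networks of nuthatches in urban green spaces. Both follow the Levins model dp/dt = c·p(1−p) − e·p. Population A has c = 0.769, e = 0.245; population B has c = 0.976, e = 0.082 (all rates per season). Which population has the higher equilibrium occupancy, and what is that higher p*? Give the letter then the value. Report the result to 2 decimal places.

A: p*_A = 1 − 0.245/0.769 = 0.6814.
B: p*_B = 1 − 0.082/0.976 = 0.9160.
B is higher at 0.9160.

B, 0.92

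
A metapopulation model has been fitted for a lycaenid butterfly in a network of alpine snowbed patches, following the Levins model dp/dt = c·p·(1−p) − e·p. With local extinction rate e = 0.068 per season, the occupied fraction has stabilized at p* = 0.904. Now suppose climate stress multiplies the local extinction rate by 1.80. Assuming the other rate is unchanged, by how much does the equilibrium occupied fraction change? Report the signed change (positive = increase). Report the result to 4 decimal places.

Balance c(1−p*) = e gives c = e/(1 − 0.90400) = 0.068/0.09600 = 0.70833.
New p* = 1 − e/c = 1 − 0.12240/0.70833 = 0.82720.
Δp* = 0.82720 − 0.90400 = -0.07680.

-0.0768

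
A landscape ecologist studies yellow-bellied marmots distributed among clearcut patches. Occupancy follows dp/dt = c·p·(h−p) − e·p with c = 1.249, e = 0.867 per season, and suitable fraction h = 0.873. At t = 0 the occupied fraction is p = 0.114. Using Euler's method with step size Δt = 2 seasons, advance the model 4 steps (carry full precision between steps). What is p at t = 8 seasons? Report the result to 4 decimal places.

0.1671

Update rule: p ← p + [c·p·(h−p) − e·p]·Δt with Δt = 2.
t = 2: p = 0.11400 + (+0.01847) = 0.13247
t = 4: p = 0.13247 + (+0.01535) = 0.14781
t = 6: p = 0.14781 + (+0.01146) = 0.15927
t = 8: p = 0.15927 + (+0.00779) = 0.16706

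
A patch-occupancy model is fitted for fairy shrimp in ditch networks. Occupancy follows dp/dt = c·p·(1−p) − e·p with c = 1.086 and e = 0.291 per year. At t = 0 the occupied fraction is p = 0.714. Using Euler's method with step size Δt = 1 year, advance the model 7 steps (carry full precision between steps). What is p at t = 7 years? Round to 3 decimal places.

Update rule: p ← p + [c·p·(1−p) − e·p]·Δt with Δt = 1.
t = 1: p = 0.71400 + (+0.01399) = 0.72799
t = 2: p = 0.72799 + (+0.00320) = 0.73120
t = 3: p = 0.73120 + (+0.00067) = 0.73187
t = 4: p = 0.73187 + (+0.00014) = 0.73201
t = 5: p = 0.73201 + (+0.00003) = 0.73204
t = 6: p = 0.73204 + (+0.00001) = 0.73204
t = 7: p = 0.73204 + (+0.00000) = 0.73204

0.732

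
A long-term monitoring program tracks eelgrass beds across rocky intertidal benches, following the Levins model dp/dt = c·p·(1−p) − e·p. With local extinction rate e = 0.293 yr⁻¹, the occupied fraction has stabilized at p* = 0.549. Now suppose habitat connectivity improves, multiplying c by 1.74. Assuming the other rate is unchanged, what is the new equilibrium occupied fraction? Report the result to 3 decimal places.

0.741

Balance c(1−p*) = e gives c = e/(1 − 0.54900) = 0.293/0.45100 = 0.64967.
New p* = 1 − e/c = 1 − 0.29300/1.13043 = 0.74081.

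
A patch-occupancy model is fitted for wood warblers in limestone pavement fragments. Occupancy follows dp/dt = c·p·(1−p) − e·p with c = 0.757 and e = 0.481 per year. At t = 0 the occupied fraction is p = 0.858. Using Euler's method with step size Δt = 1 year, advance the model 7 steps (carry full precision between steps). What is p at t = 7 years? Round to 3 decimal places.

Update rule: p ← p + [c·p·(1−p) − e·p]·Δt with Δt = 1.
t = 1: p = 0.85800 + (-0.32047) = 0.53753
t = 2: p = 0.53753 + (-0.07037) = 0.46716
t = 3: p = 0.46716 + (-0.03627) = 0.43089
t = 4: p = 0.43089 + (-0.02162) = 0.40927
t = 5: p = 0.40927 + (-0.01384) = 0.39543
t = 6: p = 0.39543 + (-0.00923) = 0.38620
t = 7: p = 0.38620 + (-0.00632) = 0.37988

0.380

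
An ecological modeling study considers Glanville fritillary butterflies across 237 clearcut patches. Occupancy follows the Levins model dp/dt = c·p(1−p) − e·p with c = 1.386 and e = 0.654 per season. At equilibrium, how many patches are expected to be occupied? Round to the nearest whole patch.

p* = 1 − e/c = 1 − 0.654/1.386 = 0.5281.
Expected occupied patches = N × p* = 237 × 0.5281 = 125.17 ≈ 125.

125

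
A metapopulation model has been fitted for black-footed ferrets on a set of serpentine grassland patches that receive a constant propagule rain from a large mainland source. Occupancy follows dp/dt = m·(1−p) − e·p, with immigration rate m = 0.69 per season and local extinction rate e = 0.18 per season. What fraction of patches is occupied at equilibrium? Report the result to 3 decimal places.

0.793

At equilibrium the propagule rain into empty patches balances local extinction: m(1−p*) = e·p*.
p* = m/(m+e) = 0.69/(0.69+0.18) = 0.69/0.8700 = 0.7931.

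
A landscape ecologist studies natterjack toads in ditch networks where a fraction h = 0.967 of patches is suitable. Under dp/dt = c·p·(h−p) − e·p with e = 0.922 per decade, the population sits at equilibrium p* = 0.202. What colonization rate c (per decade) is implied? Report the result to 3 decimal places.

At equilibrium c(h−p*) = e, so c = e/(h−p*).
c = 0.922/(0.967 − 0.202) = 0.922/0.7650 = 1.2052.

1.205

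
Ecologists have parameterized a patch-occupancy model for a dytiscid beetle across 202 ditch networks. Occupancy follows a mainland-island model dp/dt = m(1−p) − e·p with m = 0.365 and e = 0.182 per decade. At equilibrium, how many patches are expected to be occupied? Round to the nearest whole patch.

135

p* = m/(m+e) = 0.365/0.5470 = 0.6673.
Expected occupied patches = N × p* = 202 × 0.6673 = 134.79 ≈ 135.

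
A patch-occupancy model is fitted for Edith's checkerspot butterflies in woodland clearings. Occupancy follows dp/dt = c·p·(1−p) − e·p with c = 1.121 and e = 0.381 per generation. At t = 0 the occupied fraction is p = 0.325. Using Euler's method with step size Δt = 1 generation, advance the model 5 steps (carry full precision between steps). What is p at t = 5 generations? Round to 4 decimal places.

Update rule: p ← p + [c·p·(1−p) − e·p]·Δt with Δt = 1.
t = 1: p = 0.32500 + (+0.12209) = 0.44709
t = 2: p = 0.44709 + (+0.10677) = 0.55386
t = 3: p = 0.55386 + (+0.06598) = 0.61984
t = 4: p = 0.61984 + (+0.02799) = 0.64783
t = 5: p = 0.64783 + (+0.00893) = 0.65676

0.6568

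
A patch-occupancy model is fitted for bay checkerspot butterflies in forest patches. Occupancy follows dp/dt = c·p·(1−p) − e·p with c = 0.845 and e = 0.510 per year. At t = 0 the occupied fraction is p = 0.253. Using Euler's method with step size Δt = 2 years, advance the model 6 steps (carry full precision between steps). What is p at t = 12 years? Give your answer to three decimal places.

Update rule: p ← p + [c·p·(1−p) − e·p]·Δt with Δt = 2.
  1  |  dp/dt·Δt = +0.061335  |  p_1 = 0.314335
  2  |  dp/dt·Δt = +0.043622  |  p_2 = 0.357956
  3  |  dp/dt·Δt = +0.023286  |  p_3 = 0.381243
  4  |  dp/dt·Δt = +0.009798  |  p_4 = 0.391041
  5  |  dp/dt·Δt = +0.003575  |  p_5 = 0.394615
  6  |  dp/dt·Δt = +0.001223  |  p_6 = 0.395839

0.396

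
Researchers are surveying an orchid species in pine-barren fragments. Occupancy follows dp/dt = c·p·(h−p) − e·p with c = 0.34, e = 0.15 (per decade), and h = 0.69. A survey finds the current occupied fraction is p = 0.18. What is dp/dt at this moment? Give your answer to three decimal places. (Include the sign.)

0.004

Colonization term: c·p·(h−p) = 0.34×0.18×0.5100 = 0.03121.
Extinction term: e·p = 0.02700.
dp/dt = 0.03121 − 0.02700 = 0.00421.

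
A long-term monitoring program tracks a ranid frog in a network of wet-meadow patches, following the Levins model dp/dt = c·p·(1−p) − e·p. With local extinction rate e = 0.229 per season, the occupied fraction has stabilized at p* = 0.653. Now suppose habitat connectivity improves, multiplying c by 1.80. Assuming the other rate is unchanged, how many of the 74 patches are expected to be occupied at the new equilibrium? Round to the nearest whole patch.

Balance c(1−p*) = e gives c = e/(1 − 0.65300) = 0.229/0.34700 = 0.65994.
New p* = 1 − e/c = 1 − 0.22900/1.18789 = 0.80722.
Expected occupied = 74 × 0.80722 = 59.73 ≈ 60.

60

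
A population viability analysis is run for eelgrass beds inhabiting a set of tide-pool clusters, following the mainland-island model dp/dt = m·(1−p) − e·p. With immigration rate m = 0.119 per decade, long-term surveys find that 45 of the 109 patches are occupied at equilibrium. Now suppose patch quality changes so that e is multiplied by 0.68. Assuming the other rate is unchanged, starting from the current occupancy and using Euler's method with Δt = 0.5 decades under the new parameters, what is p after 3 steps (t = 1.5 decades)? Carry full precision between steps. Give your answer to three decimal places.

0.443

Observed p* = 45/109 = 0.41284.
Balance m(1−p*) = e·p* gives e = m(1−p*)/p* = 0.119×0.58716/0.41284 = 0.16924.
Starting from p₀ = 0.41284; update p ← p + (dp/dt)·Δt with the new parameters.
  1  |  dp/dt·Δt = +0.011179  |  p_1 = 0.424023
  2  |  dp/dt·Δt = +0.009871  |  p_2 = 0.433894
  3  |  dp/dt·Δt = +0.008716  |  p_3 = 0.442610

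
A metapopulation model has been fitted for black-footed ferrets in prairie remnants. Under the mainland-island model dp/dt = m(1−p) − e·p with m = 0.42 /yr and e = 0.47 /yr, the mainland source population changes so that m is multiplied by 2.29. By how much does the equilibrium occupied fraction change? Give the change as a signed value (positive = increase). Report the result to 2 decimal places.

0.20

Before: p* = 0.42/(0.42+0.47) = 0.4719.
After: m = 0.9618, e = 0.47; p* = 0.9618/1.4318 = 0.6717.
Δp* = 0.6717 − 0.4719 = +0.1998.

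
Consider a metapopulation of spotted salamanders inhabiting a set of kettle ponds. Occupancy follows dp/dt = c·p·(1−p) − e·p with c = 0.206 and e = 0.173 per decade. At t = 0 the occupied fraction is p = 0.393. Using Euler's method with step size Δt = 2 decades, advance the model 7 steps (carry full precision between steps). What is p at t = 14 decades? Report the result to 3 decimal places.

Update rule: p ← p + [c·p·(1−p) − e·p]·Δt with Δt = 2.
step 1: Δp = -0.03769, p = 0.35531
step 2: Δp = -0.02856, p = 0.32674
step 3: Δp = -0.02242, p = 0.30432
step 4: Δp = -0.01807, p = 0.28625
step 5: Δp = -0.01487, p = 0.27139
step 6: Δp = -0.01243, p = 0.25895
step 7: Δp = -0.01054, p = 0.24842

0.248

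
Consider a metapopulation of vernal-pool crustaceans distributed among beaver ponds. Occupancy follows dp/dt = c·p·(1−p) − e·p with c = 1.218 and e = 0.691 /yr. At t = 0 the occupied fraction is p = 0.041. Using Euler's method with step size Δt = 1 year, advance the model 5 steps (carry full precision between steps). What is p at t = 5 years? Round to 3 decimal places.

Update rule: p ← p + [c·p·(1−p) − e·p]·Δt with Δt = 1.
  1  |  dp/dt·Δt = +0.019560  |  p_1 = 0.060560
  2  |  dp/dt·Δt = +0.027448  |  p_2 = 0.088007
  3  |  dp/dt·Δt = +0.036946  |  p_3 = 0.124954
  4  |  dp/dt·Δt = +0.046833  |  p_4 = 0.171787
  5  |  dp/dt·Δt = +0.054588  |  p_5 = 0.226375

0.226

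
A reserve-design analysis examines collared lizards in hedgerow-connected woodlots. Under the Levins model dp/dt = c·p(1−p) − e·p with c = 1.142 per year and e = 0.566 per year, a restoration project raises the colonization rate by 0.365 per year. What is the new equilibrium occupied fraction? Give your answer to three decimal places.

0.624

Before: p* = 1 − 0.566/1.142 = 0.5044.
After the change, c = 1.507, e = 0.566, so p* = 1 − 0.566/1.507 = 0.6244.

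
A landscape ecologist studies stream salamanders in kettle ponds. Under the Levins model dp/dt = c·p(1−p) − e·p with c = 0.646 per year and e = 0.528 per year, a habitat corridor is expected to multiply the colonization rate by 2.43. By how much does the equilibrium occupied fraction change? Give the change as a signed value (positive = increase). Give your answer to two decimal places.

Before: p* = 1 − 0.528/0.646 = 0.1827.
After the change, c = 1.56978, e = 0.528, so p* = 1 − 0.528/1.56978 = 0.6636.
Δp* = 0.6636 − 0.1827 = +0.4810.

0.48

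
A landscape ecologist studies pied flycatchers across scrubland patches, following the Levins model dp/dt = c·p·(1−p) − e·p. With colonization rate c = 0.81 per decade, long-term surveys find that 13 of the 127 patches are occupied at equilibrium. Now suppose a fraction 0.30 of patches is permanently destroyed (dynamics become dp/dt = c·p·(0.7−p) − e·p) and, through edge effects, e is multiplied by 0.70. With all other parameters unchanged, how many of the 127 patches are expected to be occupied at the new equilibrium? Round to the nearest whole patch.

Observed p* = 13/127 = 0.10236.
Balance c(1−p*) = e gives e = 0.81×(1 − 0.10236) = 0.72709.
New p* = 0.7 − e/c = 0.7 − 0.50896/0.81000 = 0.07165.
Expected occupied = 127 × 0.07165 = 9.10 ≈ 9.

9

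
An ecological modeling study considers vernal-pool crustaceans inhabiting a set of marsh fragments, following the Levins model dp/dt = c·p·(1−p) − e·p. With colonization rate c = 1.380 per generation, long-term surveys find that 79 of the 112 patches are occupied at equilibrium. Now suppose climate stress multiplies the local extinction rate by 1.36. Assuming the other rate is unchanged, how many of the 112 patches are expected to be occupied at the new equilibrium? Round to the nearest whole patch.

Observed p* = 79/112 = 0.70536.
Balance c(1−p*) = e gives e = 1.380×(1 − 0.70536) = 0.40660.
New p* = 1 − e/c = 1 − 0.55298/1.38000 = 0.59929.
Expected occupied = 112 × 0.59929 = 67.12 ≈ 67.

67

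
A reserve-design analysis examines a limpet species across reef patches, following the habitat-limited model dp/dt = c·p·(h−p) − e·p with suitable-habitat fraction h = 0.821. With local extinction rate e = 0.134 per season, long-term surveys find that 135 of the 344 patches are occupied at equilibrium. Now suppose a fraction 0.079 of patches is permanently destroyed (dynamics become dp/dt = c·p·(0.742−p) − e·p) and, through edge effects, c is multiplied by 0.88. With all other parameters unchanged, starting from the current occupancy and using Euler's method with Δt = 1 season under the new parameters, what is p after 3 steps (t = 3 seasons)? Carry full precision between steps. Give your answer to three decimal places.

0.354

Observed p* = 135/344 = 0.39244.
Balance c(h−p*) = e gives c = e/(0.821 − 0.39244) = 0.134/0.42856 = 0.31268.
Starting from p₀ = 0.39244; update p ← p + (dp/dt)·Δt with the new parameters.
step 1: Δp = -0.01484, p = 0.37760
step 2: Δp = -0.01274, p = 0.36486
step 3: Δp = -0.01103, p = 0.35383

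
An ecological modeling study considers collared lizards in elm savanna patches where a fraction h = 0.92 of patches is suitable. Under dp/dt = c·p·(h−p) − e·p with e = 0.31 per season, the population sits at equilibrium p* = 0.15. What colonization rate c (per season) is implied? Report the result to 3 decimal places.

At equilibrium c(h−p*) = e, so c = e/(h−p*).
c = 0.31/(0.92 − 0.15) = 0.31/0.7700 = 0.4026.

0.403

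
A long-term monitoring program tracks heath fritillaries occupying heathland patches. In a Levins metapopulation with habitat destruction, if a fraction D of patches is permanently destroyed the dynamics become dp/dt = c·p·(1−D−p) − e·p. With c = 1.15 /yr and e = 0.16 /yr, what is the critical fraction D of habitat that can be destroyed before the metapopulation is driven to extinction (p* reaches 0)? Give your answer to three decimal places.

0.861

The nontrivial equilibrium is p* = (1−D) − e/c; extinction occurs when this hits zero.
So D_crit = 1 − e/c = 1 − 0.16/1.15 = 1 − 0.1391 = 0.8609.
This equals the undisturbed p*, a classic result of Lande's extension.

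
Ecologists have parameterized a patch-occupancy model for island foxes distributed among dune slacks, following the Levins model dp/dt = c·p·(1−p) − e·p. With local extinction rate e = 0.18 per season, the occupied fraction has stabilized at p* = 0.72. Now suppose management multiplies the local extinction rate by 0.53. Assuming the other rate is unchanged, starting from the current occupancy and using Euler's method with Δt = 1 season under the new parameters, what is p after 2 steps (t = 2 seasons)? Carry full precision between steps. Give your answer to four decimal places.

0.8164

Balance c(1−p*) = e gives c = e/(1 − 0.72000) = 0.18/0.28000 = 0.64286.
Starting from p₀ = 0.72000; update p ← p + (dp/dt)·Δt with the new parameters.
t = 1: p = 0.72000 + (+0.06091) = 0.78091
t = 2: p = 0.78091 + (+0.03549) = 0.81640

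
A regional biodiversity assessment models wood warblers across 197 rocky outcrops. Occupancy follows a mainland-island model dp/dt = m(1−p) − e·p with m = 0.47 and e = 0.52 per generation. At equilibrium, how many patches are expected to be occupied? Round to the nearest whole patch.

94

p* = m/(m+e) = 0.47/0.9900 = 0.4747.
Expected occupied patches = N × p* = 197 × 0.4747 = 93.53 ≈ 94.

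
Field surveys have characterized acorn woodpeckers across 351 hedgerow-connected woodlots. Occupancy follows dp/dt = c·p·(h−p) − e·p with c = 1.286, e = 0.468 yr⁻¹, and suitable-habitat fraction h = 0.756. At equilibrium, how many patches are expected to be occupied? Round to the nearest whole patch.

138

p* = h − e/c = 0.756 − 0.3639 = 0.3921.
Expected occupied patches = N × p* = 351 × 0.3921 = 137.62 ≈ 138.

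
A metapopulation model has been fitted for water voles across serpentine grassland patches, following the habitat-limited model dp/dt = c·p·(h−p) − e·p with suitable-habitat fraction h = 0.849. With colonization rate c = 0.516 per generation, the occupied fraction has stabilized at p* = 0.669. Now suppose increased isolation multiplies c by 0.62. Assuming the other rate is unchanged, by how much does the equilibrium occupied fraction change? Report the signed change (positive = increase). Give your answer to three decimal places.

-0.110

Balance c(h−p*) = e gives e = 0.516×(0.849 − 0.66900) = 0.09288.
New p* = 0.849 − e/c = 0.849 − 0.09288/0.31992 = 0.55868.
Δp* = 0.55868 − 0.66900 = -0.11032.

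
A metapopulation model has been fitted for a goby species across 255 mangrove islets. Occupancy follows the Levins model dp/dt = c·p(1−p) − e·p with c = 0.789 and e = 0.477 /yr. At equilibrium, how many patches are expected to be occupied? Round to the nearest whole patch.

p* = 1 − e/c = 1 − 0.477/0.789 = 0.3954.
Expected occupied patches = N × p* = 255 × 0.3954 = 100.84 ≈ 101.

101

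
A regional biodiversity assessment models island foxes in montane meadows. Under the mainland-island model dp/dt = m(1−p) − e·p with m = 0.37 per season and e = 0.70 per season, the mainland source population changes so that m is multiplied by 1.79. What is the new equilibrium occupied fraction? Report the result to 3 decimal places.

0.486

Before: p* = 0.37/(0.37+0.70) = 0.3458.
After: m = 0.6623, e = 0.7; p* = 0.6623/1.3623 = 0.4862.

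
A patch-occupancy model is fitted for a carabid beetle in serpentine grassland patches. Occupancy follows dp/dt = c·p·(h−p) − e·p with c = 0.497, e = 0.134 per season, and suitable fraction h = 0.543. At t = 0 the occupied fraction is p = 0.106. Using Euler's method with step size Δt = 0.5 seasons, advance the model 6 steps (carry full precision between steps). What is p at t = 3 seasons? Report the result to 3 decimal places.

Update rule: p ← p + [c·p·(h−p) − e·p]·Δt with Δt = 0.5.
  1  |  dp/dt·Δt = +0.004409  |  p_1 = 0.110409
  2  |  dp/dt·Δt = +0.004471  |  p_2 = 0.114880
  3  |  dp/dt·Δt = +0.004525  |  p_3 = 0.119405
  4  |  dp/dt·Δt = +0.004569  |  p_4 = 0.123974
  5  |  dp/dt·Δt = +0.004603  |  p_5 = 0.128577
  6  |  dp/dt·Δt = +0.004627  |  p_6 = 0.133204

0.133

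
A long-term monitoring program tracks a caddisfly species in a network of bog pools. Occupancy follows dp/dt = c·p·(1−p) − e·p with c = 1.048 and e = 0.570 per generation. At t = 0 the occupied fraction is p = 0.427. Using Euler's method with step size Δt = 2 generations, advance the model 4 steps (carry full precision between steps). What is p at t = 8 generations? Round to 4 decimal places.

Update rule: p ← p + [c·p·(1−p) − e·p]·Δt with Δt = 2.
p: 0.42700 → 0.45305  (Δp = +0.02605)
p: 0.45305 → 0.45595  (Δp = +0.00290)
p: 0.45595 → 0.45610  (Δp = +0.00015)
p: 0.45610 → 0.45611  (Δp = +0.00001)

0.4561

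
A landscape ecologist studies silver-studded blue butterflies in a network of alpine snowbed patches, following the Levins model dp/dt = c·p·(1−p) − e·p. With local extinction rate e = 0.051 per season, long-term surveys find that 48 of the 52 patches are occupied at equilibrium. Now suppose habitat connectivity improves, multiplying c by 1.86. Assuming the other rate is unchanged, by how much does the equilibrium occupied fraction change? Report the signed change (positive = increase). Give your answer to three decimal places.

Observed p* = 48/52 = 0.92308.
Balance c(1−p*) = e gives c = e/(1 − 0.92308) = 0.051/0.07692 = 0.66303.
New p* = 1 − e/c = 1 − 0.05100/1.23324 = 0.95865.
Δp* = 0.95865 − 0.92308 = +0.03557.

0.036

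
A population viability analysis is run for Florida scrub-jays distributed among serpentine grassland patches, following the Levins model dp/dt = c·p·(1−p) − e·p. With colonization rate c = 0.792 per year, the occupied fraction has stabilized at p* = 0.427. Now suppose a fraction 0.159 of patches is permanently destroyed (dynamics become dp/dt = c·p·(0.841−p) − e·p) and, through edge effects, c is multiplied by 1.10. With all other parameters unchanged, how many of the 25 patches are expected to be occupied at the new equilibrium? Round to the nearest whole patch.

8

Balance c(1−p*) = e gives e = 0.792×(1 − 0.42700) = 0.45382.
New p* = 0.841 − e/c = 0.841 − 0.45382/0.87120 = 0.32009.
Expected occupied = 25 × 0.32009 = 8.00 ≈ 8.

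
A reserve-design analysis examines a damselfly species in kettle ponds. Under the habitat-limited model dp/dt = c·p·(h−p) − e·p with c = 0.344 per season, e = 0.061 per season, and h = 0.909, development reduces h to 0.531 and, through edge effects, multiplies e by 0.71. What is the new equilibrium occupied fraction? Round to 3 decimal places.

Before: p* = h − e/c = 0.909 − 0.061/0.344 = 0.909 − 0.1773 = 0.7317.
After: c = 0.344, e = 0.04331, h = 0.531; p* = 0.531 − 0.04331/0.344 = 0.4051.

0.405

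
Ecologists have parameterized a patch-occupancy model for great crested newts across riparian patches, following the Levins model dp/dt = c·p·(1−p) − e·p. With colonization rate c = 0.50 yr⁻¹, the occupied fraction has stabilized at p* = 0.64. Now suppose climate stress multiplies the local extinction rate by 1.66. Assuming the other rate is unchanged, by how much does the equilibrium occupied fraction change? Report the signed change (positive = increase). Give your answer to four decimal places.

Balance c(1−p*) = e gives e = 0.50×(1 − 0.64000) = 0.18000.
New p* = 1 − e/c = 1 − 0.29880/0.50000 = 0.40240.
Δp* = 0.40240 − 0.64000 = -0.23760.

-0.2376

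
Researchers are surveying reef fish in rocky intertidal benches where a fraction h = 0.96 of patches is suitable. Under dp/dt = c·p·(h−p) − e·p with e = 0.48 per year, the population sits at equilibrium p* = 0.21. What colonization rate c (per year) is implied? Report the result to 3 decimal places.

0.640

At equilibrium c(h−p*) = e, so c = e/(h−p*).
c = 0.48/(0.96 − 0.21) = 0.48/0.7500 = 0.6400.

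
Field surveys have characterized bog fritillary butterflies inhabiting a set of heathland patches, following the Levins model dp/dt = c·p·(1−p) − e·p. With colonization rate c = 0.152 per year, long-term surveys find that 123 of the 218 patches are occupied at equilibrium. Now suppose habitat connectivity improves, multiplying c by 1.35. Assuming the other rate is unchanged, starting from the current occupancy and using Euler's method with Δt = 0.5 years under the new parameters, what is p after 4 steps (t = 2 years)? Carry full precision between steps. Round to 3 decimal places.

0.589

Observed p* = 123/218 = 0.56422.
Balance c(1−p*) = e gives e = 0.152×(1 − 0.56422) = 0.06624.
Starting from p₀ = 0.56422; update p ← p + (dp/dt)·Δt with the new parameters.
step 1: Δp = +0.00654, p = 0.57076
step 2: Δp = +0.00623, p = 0.57699
step 3: Δp = +0.00593, p = 0.58293
step 4: Δp = +0.00564, p = 0.58856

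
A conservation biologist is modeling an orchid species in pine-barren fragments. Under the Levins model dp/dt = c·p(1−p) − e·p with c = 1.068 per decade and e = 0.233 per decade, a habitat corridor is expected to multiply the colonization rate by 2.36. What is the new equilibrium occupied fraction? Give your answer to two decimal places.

Before: p* = 1 − 0.233/1.068 = 0.7818.
After the change, c = 2.52048, e = 0.233, so p* = 1 − 0.233/2.52048 = 0.9076.

0.91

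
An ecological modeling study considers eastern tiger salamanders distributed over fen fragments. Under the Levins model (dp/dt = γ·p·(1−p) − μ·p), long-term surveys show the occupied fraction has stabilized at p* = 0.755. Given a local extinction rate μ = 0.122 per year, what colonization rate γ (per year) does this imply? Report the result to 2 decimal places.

At equilibrium γ(1−p*) = μ, so γ = μ/(1−p*).
γ = 0.122/(1 − 0.755) = 0.122/0.2450 = 0.4980.

0.50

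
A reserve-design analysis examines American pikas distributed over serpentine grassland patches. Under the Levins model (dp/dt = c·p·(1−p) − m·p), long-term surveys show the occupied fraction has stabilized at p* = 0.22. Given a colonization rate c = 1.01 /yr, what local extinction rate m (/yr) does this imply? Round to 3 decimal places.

At equilibrium c(1−p*) = m.
m = 1.01 × (1 − 0.22) = 1.01 × 0.7800 = 0.7878.

0.788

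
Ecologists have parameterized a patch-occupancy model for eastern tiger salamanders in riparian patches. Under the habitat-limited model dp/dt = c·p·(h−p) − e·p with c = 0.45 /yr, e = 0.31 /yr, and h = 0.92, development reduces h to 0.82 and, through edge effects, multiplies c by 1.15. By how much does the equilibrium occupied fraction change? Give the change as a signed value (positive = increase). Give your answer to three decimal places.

Before: p* = h − e/c = 0.92 − 0.31/0.45 = 0.92 − 0.6889 = 0.2311.
After: c = 0.5175, e = 0.31, h = 0.82; p* = 0.82 − 0.31/0.5175 = 0.2210.
Δp* = 0.2210 − 0.2311 = -0.0101.

-0.010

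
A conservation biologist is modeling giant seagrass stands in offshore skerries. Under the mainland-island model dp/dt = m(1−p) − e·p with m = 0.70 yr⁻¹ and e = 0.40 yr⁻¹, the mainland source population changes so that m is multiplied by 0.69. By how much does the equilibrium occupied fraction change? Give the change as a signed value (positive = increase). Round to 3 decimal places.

Before: p* = 0.70/(0.70+0.40) = 0.6364.
After: m = 0.483, e = 0.4; p* = 0.483/0.8830 = 0.5470.
Δp* = 0.5470 − 0.6364 = -0.0894.

-0.089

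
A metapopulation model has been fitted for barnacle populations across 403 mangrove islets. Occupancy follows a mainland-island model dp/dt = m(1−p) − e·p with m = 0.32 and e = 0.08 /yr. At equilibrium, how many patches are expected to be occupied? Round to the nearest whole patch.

p* = m/(m+e) = 0.32/0.4000 = 0.8000.
Expected occupied patches = N × p* = 403 × 0.8000 = 322.40 ≈ 322.

322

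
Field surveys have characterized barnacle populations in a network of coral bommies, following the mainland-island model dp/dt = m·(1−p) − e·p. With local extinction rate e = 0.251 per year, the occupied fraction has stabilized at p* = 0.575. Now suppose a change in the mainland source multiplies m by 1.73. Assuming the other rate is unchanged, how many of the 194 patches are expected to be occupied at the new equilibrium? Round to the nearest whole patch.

136

Balance m(1−p*) = e·p* gives m = e·p*/(1−p*) = 0.251×0.57500/0.42500 = 0.33959.
New p* = m/(m+e) = 0.58749/(0.58749+0.25100) = 0.70065.
Expected occupied = 194 × 0.70065 = 135.93 ≈ 136.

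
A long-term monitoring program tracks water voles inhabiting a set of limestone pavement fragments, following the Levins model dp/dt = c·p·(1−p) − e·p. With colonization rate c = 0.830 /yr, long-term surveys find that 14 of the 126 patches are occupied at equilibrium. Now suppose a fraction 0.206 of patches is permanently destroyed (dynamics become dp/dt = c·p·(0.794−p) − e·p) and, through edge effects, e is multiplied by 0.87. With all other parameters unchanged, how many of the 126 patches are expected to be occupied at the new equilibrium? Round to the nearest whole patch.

Observed p* = 14/126 = 0.11111.
Balance c(1−p*) = e gives e = 0.830×(1 − 0.11111) = 0.73778.
New p* = 0.794 − e/c = 0.794 − 0.64187/0.83000 = 0.02066.
Expected occupied = 126 × 0.02066 = 2.60 ≈ 3.

3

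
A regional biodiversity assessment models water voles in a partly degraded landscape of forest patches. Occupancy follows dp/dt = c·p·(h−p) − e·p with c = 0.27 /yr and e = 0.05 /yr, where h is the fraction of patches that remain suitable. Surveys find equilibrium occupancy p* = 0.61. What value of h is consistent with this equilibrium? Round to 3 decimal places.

0.795

At equilibrium c(h−p*) = e, so h = p* + e/c.
h = 0.61 + 0.05/0.27 = 0.61 + 0.1852 = 0.7952.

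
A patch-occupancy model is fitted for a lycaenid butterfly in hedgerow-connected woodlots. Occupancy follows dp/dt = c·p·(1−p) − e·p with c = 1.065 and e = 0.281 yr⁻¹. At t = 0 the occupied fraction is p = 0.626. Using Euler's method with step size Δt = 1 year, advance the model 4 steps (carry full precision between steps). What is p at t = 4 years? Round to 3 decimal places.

0.736

Update rule: p ← p + [c·p·(1−p) − e·p]·Δt with Δt = 1.
step 1: Δp = +0.07344, p = 0.69944
step 2: Δp = +0.02735, p = 0.72678
step 3: Δp = +0.00725, p = 0.73403
step 4: Δp = +0.00165, p = 0.73569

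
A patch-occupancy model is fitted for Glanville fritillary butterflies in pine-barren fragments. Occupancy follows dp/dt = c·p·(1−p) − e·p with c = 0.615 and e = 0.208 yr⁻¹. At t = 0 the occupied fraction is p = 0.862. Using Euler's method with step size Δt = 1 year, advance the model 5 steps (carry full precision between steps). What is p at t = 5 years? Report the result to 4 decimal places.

0.6713

Update rule: p ← p + [c·p·(1−p) − e·p]·Δt with Δt = 1.
step 1: Δp = -0.10614, p = 0.75586
step 2: Δp = -0.04373, p = 0.71213
step 3: Δp = -0.02205, p = 0.69008
step 4: Δp = -0.01201, p = 0.67807
step 5: Δp = -0.00679, p = 0.67128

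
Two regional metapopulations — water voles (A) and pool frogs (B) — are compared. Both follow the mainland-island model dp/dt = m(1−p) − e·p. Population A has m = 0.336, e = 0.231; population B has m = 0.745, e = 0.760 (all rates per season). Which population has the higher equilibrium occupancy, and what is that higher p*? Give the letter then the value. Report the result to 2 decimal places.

A: p*_A = m/(m+e) = 0.336/0.5670 = 0.5926.
B: p*_B = 0.745/1.5050 = 0.4950.
A is higher at 0.5926.

A, 0.59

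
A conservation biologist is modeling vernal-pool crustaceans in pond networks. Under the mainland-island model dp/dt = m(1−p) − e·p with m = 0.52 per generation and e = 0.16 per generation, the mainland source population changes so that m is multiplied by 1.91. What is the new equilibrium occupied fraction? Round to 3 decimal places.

0.861

Before: p* = 0.52/(0.52+0.16) = 0.7647.
After: m = 0.9932, e = 0.16; p* = 0.9932/1.1532 = 0.8613.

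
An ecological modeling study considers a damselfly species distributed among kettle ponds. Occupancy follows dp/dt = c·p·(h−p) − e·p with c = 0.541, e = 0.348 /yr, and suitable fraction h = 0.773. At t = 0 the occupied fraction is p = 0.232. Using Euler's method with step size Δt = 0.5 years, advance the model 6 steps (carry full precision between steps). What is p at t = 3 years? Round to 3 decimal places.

Update rule: p ← p + [c·p·(h−p) − e·p]·Δt with Δt = 0.5.
  1  |  dp/dt·Δt = -0.006417  |  p_1 = 0.225583
  2  |  dp/dt·Δt = -0.005848  |  p_2 = 0.219735
  3  |  dp/dt·Δt = -0.005349  |  p_3 = 0.214386
  4  |  dp/dt·Δt = -0.004908  |  p_4 = 0.209478
  5  |  dp/dt·Δt = -0.004518  |  p_5 = 0.204960
  6  |  dp/dt·Δt = -0.004170  |  p_6 = 0.200790

0.201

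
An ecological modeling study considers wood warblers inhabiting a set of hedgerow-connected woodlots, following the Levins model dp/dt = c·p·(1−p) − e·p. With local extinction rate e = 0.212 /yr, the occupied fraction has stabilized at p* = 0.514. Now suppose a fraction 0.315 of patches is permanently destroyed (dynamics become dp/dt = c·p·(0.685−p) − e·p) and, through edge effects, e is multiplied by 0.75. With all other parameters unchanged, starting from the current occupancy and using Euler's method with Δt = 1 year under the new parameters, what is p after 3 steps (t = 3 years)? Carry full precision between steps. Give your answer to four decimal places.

Balance c(1−p*) = e gives c = e/(1 − 0.51400) = 0.212/0.48600 = 0.43621.
Starting from p₀ = 0.51400; update p ← p + (dp/dt)·Δt with the new parameters.
  1  |  dp/dt·Δt = -0.043385  |  p_1 = 0.470615
  2  |  dp/dt·Δt = -0.030817  |  p_2 = 0.439798
  3  |  dp/dt·Δt = -0.022887  |  p_3 = 0.416911

0.4169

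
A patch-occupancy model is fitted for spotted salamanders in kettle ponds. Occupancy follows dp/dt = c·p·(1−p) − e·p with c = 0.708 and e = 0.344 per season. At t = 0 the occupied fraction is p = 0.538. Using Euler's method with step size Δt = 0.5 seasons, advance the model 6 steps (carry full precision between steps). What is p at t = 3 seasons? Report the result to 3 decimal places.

0.521

Update rule: p ← p + [c·p·(1−p) − e·p]·Δt with Δt = 0.5.
p: 0.53800 → 0.53345  (Δp = -0.00455)
p: 0.53345 → 0.52980  (Δp = -0.00365)
p: 0.52980 → 0.52686  (Δp = -0.00294)
p: 0.52686 → 0.52449  (Δp = -0.00238)
p: 0.52449 → 0.52256  (Δp = -0.00192)
p: 0.52256 → 0.52100  (Δp = -0.00156)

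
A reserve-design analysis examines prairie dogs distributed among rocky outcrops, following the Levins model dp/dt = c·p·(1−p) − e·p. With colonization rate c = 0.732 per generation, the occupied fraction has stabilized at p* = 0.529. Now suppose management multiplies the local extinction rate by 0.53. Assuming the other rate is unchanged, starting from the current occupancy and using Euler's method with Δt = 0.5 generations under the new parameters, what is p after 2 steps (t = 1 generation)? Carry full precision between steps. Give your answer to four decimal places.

Balance c(1−p*) = e gives e = 0.732×(1 − 0.52900) = 0.34477.
Starting from p₀ = 0.52900; update p ← p + (dp/dt)·Δt with the new parameters.
step 1: Δp = +0.04286, p = 0.57186
step 2: Δp = +0.03736, p = 0.60922

0.6092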